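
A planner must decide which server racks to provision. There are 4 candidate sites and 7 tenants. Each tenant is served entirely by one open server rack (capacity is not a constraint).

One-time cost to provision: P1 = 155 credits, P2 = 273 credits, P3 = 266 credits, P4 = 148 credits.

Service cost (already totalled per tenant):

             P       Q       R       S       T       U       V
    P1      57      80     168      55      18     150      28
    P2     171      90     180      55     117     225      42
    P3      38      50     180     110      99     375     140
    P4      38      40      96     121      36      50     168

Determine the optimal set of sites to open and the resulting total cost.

Open P1 and P4; minimum total cost 628.

For any fixed open set, each tenant goes to its cheapest open site; total = fixed + service.
{P1, P4}: P→P4 38, Q→P4 40, R→P4 96, S→P1 55, T→P1 18, U→P4 50, V→P1 28. Service 325; fixed 303; total 628.
{P4}: P→P4 38, Q→P4 40, R→P4 96, S→P4 121, T→P4 36, U→P4 50, V→P4 168. Service 549; fixed 148; total 697.
{P1}: service 556 + fixed 155 = 711
{P1, P2, P3, P4}: P→P3 38, Q→P4 40, R→P4 96, S→P1 55, T→P1 18, U→P4 50, V→P1 28. Service 325; fixed 842; total 1167.
(All 15 nonempty subsets were checked; P1 and P4 is lowest.)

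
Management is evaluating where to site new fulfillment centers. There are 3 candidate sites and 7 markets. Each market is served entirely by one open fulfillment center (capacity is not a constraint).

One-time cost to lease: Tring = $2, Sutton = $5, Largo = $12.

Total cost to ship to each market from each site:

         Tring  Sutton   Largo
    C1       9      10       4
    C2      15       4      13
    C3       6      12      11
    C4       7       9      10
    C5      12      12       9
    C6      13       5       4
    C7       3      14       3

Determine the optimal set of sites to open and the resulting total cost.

Open Tring and Sutton; minimum total cost 53.

For any fixed open set, each market goes to its cheapest open site; total = fixed + service.
{Tring, Sutton}: C1→Tring 9, C2→Sutton 4, C3→Tring 6, C4→Tring 7, C5→Tring 12, C6→Sutton 5, C7→Tring 3. Service 46; fixed 7; total 53.
{Tring, Sutton, Largo}: C1→Largo 4, C2→Sutton 4, C3→Tring 6, C4→Tring 7, C5→Largo 9, C6→Largo 4, C7→Tring 3. Service 37; fixed 19; total 56.
{Tring, Largo}: service 46 + fixed 14 = 60
{Tring}: C1→Tring 9, C2→Tring 15, C3→Tring 6, C4→Tring 7, C5→Tring 12, C6→Tring 13, C7→Tring 3. Service 65; fixed 2; total 67.
No other subset beats 53.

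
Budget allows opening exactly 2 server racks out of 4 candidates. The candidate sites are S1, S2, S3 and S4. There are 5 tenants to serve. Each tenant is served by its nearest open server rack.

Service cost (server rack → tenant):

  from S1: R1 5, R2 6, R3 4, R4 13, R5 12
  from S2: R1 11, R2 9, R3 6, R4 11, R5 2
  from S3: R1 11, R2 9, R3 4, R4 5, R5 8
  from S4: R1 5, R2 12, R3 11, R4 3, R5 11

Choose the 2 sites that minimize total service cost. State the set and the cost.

Choose S2 and S4; total service cost 25.

With exactly 2 open, each tenant uses its cheapest among the chosen.
{S2, S4}: R1→S4 5, R2→S2 9, R3→S2 6, R4→S4 3, R5→S2 2. Service cost 25.
{S1, S2}: service cost 28
{S1, S3}: service cost 28
Among all 6 size-2 choices, {S2, S4} is lowest.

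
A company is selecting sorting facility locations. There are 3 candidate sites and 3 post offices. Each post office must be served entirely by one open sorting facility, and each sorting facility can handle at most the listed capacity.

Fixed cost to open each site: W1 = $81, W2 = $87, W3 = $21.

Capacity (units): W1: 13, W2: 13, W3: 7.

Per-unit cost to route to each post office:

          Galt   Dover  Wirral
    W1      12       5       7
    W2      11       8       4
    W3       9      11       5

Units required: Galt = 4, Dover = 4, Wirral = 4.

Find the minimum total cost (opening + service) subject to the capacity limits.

Open {W1}: Galt→W1 12·4=48, Dover→W1 5·4=20, Wirral→W1 7·4=28.
Loads: W1 carries 12/13. Service 96; fixed 81; total 177.
Next best feasible plan costs 179.

Minimum total cost: 177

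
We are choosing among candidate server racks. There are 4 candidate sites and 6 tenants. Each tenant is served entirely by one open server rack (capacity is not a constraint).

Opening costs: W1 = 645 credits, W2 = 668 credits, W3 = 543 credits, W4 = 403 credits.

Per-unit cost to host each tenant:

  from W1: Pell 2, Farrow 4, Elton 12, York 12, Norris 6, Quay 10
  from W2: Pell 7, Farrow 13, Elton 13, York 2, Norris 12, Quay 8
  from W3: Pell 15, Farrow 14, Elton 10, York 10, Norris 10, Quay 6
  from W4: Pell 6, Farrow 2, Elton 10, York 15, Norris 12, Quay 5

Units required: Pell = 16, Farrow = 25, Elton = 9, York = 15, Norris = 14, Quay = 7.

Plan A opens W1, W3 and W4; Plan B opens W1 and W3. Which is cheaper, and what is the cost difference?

Plan B is cheaper by 346.

Plan A: {W1, W3, W4}: Pell→W1 2·16=32, Farrow→W4 2·25=50, Elton→W3 10·9=90, York→W3 10·15=150, Norris→W1 6·14=84, Quay→W4 5·7=35. Service 441; fixed 1591; total 2032.
Plan B: {W1, W3}: Pell→W1 2·16=32, Farrow→W1 4·25=100, Elton→W3 10·9=90, York→W3 10·15=150, Norris→W1 6·14=84, Quay→W3 6·7=42. Service 498; fixed 1188; total 1686.
Difference: |2032 − 1686| = 346.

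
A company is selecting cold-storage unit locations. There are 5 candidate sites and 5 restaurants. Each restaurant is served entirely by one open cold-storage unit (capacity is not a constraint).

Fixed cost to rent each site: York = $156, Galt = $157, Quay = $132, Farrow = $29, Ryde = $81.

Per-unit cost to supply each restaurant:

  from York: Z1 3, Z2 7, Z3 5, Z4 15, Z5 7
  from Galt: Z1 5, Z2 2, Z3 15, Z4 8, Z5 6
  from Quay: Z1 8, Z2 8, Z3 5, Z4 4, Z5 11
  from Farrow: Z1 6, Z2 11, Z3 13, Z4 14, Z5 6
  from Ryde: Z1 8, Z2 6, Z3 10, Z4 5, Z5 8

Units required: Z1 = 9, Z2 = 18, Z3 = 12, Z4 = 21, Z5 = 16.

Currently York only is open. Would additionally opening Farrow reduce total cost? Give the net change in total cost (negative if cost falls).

Yes — net change −8 (cost falls by 8).

Current service cost with {York}: 640.
Adding Farrow: each restaurant re-picks its cheapest; new service cost 603, saving 37.
Extra fixed cost: 29. Net change = 29 − 37 = -8.
(Totals: 796 → 788.)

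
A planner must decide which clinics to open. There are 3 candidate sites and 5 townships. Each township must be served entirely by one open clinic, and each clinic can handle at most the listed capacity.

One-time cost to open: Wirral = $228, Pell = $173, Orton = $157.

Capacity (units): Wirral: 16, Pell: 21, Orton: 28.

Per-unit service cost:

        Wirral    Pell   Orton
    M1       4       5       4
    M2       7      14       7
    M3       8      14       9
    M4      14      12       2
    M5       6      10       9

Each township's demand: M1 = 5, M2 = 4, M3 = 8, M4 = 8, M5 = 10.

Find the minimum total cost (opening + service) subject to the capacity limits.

Minimum total cost: 566

Open {Pell, Orton}: M1→Orton 4·5=20, M2→Orton 7·4=28, M3→Orton 9·8=72, M4→Orton 2·8=16, M5→Pell 10·10=100.
Loads: Pell carries 10/21, Orton carries 25/28. Service 236; fixed 330; total 566.
Next best feasible plan costs 571.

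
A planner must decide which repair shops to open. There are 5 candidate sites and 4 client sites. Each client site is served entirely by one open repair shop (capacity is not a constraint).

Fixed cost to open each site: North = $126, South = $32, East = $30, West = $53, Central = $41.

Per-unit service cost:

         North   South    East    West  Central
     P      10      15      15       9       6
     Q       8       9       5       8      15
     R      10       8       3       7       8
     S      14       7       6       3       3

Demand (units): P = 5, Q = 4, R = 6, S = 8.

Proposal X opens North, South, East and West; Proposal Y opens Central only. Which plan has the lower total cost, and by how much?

Proposal X: {North, South, East, West}: P→West 9·5=45, Q→East 5·4=20, R→East 3·6=18, S→West 3·8=24. Service 107; fixed 241; total 348.
Proposal Y: {Central}: P→Central 6·5=30, Q→Central 15·4=60, R→Central 8·6=48, S→Central 3·8=24. Service 162; fixed 41; total 203.
Difference: |348 − 203| = 145.

Proposal Y is cheaper by 145.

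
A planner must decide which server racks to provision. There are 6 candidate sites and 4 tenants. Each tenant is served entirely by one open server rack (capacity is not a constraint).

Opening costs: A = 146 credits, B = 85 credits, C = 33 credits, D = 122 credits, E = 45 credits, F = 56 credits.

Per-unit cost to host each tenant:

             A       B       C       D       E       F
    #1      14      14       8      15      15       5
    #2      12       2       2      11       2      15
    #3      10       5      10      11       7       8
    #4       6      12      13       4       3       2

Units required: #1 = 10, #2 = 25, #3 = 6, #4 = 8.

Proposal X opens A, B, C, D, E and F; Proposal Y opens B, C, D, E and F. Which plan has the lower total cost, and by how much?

Proposal X: {A, B, C, D, E, F}: #1→F 5·10=50, #2→B 2·25=50, #3→B 5·6=30, #4→F 2·8=16. Service 146; fixed 487; total 633.
Proposal Y: {B, C, D, E, F}: #1→F 5·10=50, #2→B 2·25=50, #3→B 5·6=30, #4→F 2·8=16. Service 146; fixed 341; total 487.
Difference: |633 − 487| = 146.

Proposal Y is cheaper by 146.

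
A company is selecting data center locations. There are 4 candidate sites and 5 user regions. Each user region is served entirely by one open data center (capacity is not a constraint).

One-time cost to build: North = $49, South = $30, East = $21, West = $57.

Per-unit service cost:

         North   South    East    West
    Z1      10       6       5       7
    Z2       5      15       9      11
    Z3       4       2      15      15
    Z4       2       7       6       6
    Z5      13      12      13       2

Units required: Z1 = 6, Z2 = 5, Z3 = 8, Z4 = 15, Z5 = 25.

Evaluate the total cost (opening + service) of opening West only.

Total cost: 414

Each user region is assigned to its cheapest site among the open ones.
{West}: Z1→West 7·6=42, Z2→West 11·5=55, Z3→West 15·8=120, Z4→West 6·15=90, Z5→West 2·25=50. Service 357; fixed 57; total 414.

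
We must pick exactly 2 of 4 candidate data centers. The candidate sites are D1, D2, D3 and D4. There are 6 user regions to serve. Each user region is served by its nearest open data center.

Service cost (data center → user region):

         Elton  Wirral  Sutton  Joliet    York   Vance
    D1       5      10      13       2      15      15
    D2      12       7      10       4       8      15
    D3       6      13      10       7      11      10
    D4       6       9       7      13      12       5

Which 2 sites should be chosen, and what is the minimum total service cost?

Choose D2 and D4; total service cost 37.

With exactly 2 open, each user region uses its cheapest among the chosen.
{D2, D4}: Elton→D4 6, Wirral→D2 7, Sutton→D4 7, Joliet→D2 4, York→D2 8, Vance→D4 5. Service cost 37.
{D1, D4}: service cost 40
{D2, D3}: service cost 45
Among all 6 size-2 choices, {D2, D4} is lowest.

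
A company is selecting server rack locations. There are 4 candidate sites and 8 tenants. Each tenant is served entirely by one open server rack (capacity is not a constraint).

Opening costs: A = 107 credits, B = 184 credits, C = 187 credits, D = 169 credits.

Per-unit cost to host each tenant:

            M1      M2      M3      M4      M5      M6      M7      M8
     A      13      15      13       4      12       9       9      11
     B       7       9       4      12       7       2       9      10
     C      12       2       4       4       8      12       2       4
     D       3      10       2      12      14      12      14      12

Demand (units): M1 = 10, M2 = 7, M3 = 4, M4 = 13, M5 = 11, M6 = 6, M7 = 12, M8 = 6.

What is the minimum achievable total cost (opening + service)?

Minimum total cost: 597

For any fixed open set, each tenant goes to its cheapest open site; total = fixed + service.
{C}: M1→C 12·10=120, M2→C 2·7=14, M3→C 4·4=16, M4→C 4·13=52, M5→C 8·11=88, M6→C 12·6=72, M7→C 2·12=24, M8→C 4·6=24. Service 410; fixed 187; total 597.
{B, C}: M1→B 7·10=70, M2→C 2·7=14, M3→B 4·4=16, M4→C 4·13=52, M5→B 7·11=77, M6→B 2·6=12, M7→C 2·12=24, M8→C 4·6=24. Service 289; fixed 371; total 660.
{C, D}: M1→D 3·10=30, M2→C 2·7=14, M3→D 2·4=8, M4→C 4·13=52, M5→C 8·11=88, M6→C 12·6=72, M7→C 2·12=24, M8→C 4·6=24. Service 312; fixed 356; total 668.
{A, B, C, D}: M1→D 3·10=30, M2→C 2·7=14, M3→D 2·4=8, M4→A 4·13=52, M5→B 7·11=77, M6→B 2·6=12, M7→C 2·12=24, M8→C 4·6=24. Service 241; fixed 647; total 888.
(All 15 nonempty subsets were checked; C only is lowest.)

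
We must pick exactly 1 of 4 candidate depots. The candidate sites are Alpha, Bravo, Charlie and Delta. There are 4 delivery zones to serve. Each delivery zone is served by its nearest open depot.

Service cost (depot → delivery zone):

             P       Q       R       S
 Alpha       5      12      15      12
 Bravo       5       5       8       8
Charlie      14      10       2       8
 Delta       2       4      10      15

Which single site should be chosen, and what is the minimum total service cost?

Choose Bravo only; total service cost 26.

With exactly 1 open, each delivery zone uses its cheapest among the chosen.
{Bravo}: P→Bravo 5, Q→Bravo 5, R→Bravo 8, S→Bravo 8. Service cost 26.
{Delta}: service cost 31
{Charlie}: service cost 34
Among all 4 size-1 choices, {Bravo} is lowest.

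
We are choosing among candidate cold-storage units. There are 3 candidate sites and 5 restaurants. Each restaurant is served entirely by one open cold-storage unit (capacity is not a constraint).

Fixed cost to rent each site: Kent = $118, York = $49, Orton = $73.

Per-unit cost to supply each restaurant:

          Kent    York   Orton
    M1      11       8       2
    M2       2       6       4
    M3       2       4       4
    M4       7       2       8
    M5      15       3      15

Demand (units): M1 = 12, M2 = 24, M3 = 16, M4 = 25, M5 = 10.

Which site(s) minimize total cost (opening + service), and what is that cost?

For any fixed open set, each restaurant goes to its cheapest open site; total = fixed + service.
{York, Orton}: M1→Orton 2·12=24, M2→Orton 4·24=96, M3→York 4·16=64, M4→York 2·25=50, M5→York 3·10=30. Service 264; fixed 122; total 386.
{Kent, York}: service 256 + fixed 167 = 423
{Kent, York, Orton}: service 184 + fixed 240 = 424
{York}: service 384 + fixed 49 = 433
No other subset beats 386.

Open York and Orton; minimum total cost 386.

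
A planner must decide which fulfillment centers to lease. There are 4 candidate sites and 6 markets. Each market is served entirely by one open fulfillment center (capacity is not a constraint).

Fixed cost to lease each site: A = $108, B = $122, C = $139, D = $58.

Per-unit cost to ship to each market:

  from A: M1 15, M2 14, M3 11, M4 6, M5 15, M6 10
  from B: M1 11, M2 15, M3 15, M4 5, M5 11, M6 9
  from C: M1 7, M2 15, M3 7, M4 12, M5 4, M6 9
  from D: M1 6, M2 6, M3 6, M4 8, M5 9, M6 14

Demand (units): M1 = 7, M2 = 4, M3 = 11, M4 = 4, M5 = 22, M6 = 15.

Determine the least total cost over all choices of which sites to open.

Minimum total cost: 584

For any fixed open set, each market goes to its cheapest open site; total = fixed + service.
{C, D}: M1→D 6·7=42, M2→D 6·4=24, M3→D 6·11=66, M4→D 8·4=32, M5→C 4·22=88, M6→C 9·15=135. Service 387; fixed 197; total 584.
{C}: service 457 + fixed 139 = 596
{D}: M1→D 6·7=42, M2→D 6·4=24, M3→D 6·11=66, M4→D 8·4=32, M5→D 9·22=198, M6→D 14·15=210. Service 572; fixed 58; total 630.
{A, B, C, D}: M1→D 6·7=42, M2→D 6·4=24, M3→D 6·11=66, M4→B 5·4=20, M5→C 4·22=88, M6→B 9·15=135. Service 375; fixed 427; total 802.
(All 15 nonempty subsets were checked; C and D is lowest.)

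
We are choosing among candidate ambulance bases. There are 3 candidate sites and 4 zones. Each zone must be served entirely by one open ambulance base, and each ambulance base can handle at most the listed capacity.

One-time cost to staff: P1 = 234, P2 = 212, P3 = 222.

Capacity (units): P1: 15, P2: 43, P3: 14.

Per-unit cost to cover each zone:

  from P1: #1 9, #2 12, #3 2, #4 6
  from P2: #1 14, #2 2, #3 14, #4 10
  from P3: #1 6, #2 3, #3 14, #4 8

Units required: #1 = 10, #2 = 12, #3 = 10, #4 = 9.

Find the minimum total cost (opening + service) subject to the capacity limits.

Open {P2}: #1→P2 14·10=140, #2→P2 2·12=24, #3→P2 14·10=140, #4→P2 10·9=90.
Loads: P2 carries 41/43. Service 394; fixed 212; total 606.
Next best feasible plan costs 720.

Minimum total cost: 606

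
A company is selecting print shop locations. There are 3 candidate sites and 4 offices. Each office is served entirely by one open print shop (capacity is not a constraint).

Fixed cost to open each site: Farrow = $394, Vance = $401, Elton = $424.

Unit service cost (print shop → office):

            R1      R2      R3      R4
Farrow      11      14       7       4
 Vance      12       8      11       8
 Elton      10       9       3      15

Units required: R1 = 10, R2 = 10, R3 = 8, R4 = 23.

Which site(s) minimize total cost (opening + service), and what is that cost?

For any fixed open set, each office goes to its cheapest open site; total = fixed + service.
{Farrow}: R1→Farrow 11·10=110, R2→Farrow 14·10=140, R3→Farrow 7·8=56, R4→Farrow 4·23=92. Service 398; fixed 394; total 792.
{Vance}: service 472 + fixed 401 = 873
{Elton}: service 559 + fixed 424 = 983
{Farrow, Vance, Elton}: service 296 + fixed 1219 = 1515
No other subset beats 792.

Open Farrow only; minimum total cost 792.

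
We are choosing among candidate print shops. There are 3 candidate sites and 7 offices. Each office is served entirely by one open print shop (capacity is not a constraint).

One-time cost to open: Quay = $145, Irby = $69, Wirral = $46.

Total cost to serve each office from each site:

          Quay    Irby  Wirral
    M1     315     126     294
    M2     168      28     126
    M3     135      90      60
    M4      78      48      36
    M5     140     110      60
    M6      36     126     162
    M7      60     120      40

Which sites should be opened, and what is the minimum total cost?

Open Irby and Wirral; minimum total cost 591.

For any fixed open set, each office goes to its cheapest open site; total = fixed + service.
{Irby, Wirral}: M1→Irby 126, M2→Irby 28, M3→Wirral 60, M4→Wirral 36, M5→Wirral 60, M6→Irby 126, M7→Wirral 40. Service 476; fixed 115; total 591.
{Quay, Irby, Wirral}: service 386 + fixed 260 = 646
{Quay, Irby}: M1→Irby 126, M2→Irby 28, M3→Irby 90, M4→Irby 48, M5→Irby 110, M6→Quay 36, M7→Quay 60. Service 498; fixed 214; total 712.
{Wirral}: M1→Wirral 294, M2→Wirral 126, M3→Wirral 60, M4→Wirral 36, M5→Wirral 60, M6→Wirral 162, M7→Wirral 40. Service 778; fixed 46; total 824.
No other subset beats 591.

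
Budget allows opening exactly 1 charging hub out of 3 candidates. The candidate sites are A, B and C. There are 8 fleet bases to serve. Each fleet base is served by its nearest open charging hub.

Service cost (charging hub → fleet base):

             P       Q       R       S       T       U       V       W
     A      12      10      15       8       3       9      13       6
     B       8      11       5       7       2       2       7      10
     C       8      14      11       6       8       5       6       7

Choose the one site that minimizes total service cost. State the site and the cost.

Choose B only; total service cost 52.

With exactly 1 open, each fleet base uses its cheapest among the chosen.
{B}: P→B 8, Q→B 11, R→B 5, S→B 7, T→B 2, U→B 2, V→B 7, W→B 10. Service cost 52.
{C}: service cost 65
{A}: service cost 76
Among all 3 size-1 choices, {B} is lowest.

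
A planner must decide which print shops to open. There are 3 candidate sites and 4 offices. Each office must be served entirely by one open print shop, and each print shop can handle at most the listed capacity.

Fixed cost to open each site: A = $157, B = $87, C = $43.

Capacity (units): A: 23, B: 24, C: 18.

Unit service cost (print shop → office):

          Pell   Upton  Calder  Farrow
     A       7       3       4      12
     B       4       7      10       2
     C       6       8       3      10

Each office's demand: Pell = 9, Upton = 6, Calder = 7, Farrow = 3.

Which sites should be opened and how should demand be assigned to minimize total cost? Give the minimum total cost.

Open {B, C}: Pell→B 4·9=36, Upton→B 7·6=42, Calder→C 3·7=21, Farrow→B 2·3=6.
Loads: B carries 18/24, C carries 7/18. Service 105; fixed 130; total 235.
Next best feasible plan costs 241.

Minimum total cost: 235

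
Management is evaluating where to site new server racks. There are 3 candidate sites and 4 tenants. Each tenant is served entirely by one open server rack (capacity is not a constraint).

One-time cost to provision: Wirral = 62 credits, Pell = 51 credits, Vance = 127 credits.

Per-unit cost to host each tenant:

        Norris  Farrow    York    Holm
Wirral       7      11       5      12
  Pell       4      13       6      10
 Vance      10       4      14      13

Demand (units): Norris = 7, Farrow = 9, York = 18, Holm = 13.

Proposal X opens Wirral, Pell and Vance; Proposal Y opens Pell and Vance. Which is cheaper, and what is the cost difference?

Proposal X: {Wirral, Pell, Vance}: Norris→Pell 4·7=28, Farrow→Vance 4·9=36, York→Wirral 5·18=90, Holm→Pell 10·13=130. Service 284; fixed 240; total 524.
Proposal Y: {Pell, Vance}: Norris→Pell 4·7=28, Farrow→Vance 4·9=36, York→Pell 6·18=108, Holm→Pell 10·13=130. Service 302; fixed 178; total 480.
Difference: |524 − 480| = 44.

Proposal Y is cheaper by 44.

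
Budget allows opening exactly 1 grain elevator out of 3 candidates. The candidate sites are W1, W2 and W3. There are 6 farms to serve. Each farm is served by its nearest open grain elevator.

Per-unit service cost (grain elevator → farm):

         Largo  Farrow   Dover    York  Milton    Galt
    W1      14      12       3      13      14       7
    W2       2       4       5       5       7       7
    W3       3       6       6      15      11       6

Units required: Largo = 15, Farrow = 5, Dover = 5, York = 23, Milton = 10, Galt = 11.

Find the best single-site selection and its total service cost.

With exactly 1 open, each farm uses its cheapest among the chosen.
{W2}: Largo→W2 2·15=30, Farrow→W2 4·5=20, Dover→W2 5·5=25, York→W2 5·23=115, Milton→W2 7·10=70, Galt→W2 7·11=77. Service cost 337.
{W3}: service cost 626
{W1}: service cost 801
Among all 3 size-1 choices, {W2} is lowest.

Choose W2 only; total service cost 337.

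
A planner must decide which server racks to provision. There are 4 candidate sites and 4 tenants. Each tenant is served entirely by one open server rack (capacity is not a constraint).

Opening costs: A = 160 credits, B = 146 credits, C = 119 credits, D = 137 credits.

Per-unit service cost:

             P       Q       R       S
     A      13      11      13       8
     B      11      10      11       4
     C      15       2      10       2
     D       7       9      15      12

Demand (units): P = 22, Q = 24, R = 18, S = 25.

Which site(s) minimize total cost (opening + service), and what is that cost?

Open C and D; minimum total cost 688.

For any fixed open set, each tenant goes to its cheapest open site; total = fixed + service.
{C, D}: P→D 7·22=154, Q→C 2·24=48, R→C 10·18=180, S→C 2·25=50. Service 432; fixed 256; total 688.
{C}: P→C 15·22=330, Q→C 2·24=48, R→C 10·18=180, S→C 2·25=50. Service 608; fixed 119; total 727.
{B, C}: service 520 + fixed 265 = 785
{A, B, C, D}: P→D 7·22=154, Q→C 2·24=48, R→C 10·18=180, S→C 2·25=50. Service 432; fixed 562; total 994.
No other subset beats 688.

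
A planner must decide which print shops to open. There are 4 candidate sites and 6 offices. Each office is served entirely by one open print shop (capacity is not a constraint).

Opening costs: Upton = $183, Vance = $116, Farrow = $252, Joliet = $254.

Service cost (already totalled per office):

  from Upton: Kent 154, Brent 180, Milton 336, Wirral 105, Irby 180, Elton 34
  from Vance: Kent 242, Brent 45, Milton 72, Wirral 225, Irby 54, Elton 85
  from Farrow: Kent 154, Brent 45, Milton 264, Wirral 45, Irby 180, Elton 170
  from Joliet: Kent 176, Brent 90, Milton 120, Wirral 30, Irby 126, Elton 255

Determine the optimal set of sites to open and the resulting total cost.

For any fixed open set, each office goes to its cheapest open site; total = fixed + service.
{Upton, Vance}: Kent→Upton 154, Brent→Vance 45, Milton→Vance 72, Wirral→Upton 105, Irby→Vance 54, Elton→Upton 34. Service 464; fixed 299; total 763.
{Vance, Farrow}: service 455 + fixed 368 = 823
{Vance, Joliet}: service 462 + fixed 370 = 832
{Upton, Vance, Farrow, Joliet}: Kent→Upton 154, Brent→Vance 45, Milton→Vance 72, Wirral→Joliet 30, Irby→Vance 54, Elton→Upton 34. Service 389; fixed 805; total 1194.
No other subset beats 763.

Open Upton and Vance; minimum total cost 763.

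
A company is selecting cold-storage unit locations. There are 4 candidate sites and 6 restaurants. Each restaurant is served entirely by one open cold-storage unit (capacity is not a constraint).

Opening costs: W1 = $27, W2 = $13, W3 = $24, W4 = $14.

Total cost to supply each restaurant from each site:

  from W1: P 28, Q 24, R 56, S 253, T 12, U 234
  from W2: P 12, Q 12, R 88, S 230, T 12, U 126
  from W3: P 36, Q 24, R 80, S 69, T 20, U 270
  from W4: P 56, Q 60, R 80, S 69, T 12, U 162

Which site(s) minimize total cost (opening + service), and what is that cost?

Open W2 and W4; minimum total cost 338.

For any fixed open set, each restaurant goes to its cheapest open site; total = fixed + service.
{W2, W4}: P→W2 12, Q→W2 12, R→W4 80, S→W4 69, T→W2 12, U→W2 126. Service 311; fixed 27; total 338.
{W1, W2, W4}: P→W2 12, Q→W2 12, R→W1 56, S→W4 69, T→W1 12, U→W2 126. Service 287; fixed 54; total 341.
{W2, W3}: service 311 + fixed 37 = 348
{W1, W2, W3, W4}: service 287 + fixed 78 = 365
No other subset beats 338.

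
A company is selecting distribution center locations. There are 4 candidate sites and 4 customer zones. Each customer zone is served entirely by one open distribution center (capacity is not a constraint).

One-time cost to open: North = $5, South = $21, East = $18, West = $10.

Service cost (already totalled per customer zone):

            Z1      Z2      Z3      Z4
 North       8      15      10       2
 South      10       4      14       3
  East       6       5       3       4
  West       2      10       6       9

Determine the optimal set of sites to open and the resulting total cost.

For any fixed open set, each customer zone goes to its cheapest open site; total = fixed + service.
{North, West}: Z1→West 2, Z2→West 10, Z3→West 6, Z4→North 2. Service 20; fixed 15; total 35.
{East}: Z1→East 6, Z2→East 5, Z3→East 3, Z4→East 4. Service 18; fixed 18; total 36.
{West}: Z1→West 2, Z2→West 10, Z3→West 6, Z4→West 9. Service 27; fixed 10; total 37.
{North, South, East, West}: service 11 + fixed 54 = 65
No other subset beats 35.

Open North and West; minimum total cost 35.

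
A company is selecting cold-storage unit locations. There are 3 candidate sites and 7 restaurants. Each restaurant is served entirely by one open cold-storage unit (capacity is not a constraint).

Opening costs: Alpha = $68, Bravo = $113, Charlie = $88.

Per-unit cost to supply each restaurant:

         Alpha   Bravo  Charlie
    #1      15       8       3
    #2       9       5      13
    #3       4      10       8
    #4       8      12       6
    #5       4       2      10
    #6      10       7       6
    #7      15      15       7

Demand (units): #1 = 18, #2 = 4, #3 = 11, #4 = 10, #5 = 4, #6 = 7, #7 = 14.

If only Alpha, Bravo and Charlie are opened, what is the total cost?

Total cost: 595

Each restaurant is assigned to its cheapest site among the open ones.
{Alpha, Bravo, Charlie}: #1→Charlie 3·18=54, #2→Bravo 5·4=20, #3→Alpha 4·11=44, #4→Charlie 6·10=60, #5→Bravo 2·4=8, #6→Charlie 6·7=42, #7→Charlie 7·14=98. Service 326; fixed 269; total 595.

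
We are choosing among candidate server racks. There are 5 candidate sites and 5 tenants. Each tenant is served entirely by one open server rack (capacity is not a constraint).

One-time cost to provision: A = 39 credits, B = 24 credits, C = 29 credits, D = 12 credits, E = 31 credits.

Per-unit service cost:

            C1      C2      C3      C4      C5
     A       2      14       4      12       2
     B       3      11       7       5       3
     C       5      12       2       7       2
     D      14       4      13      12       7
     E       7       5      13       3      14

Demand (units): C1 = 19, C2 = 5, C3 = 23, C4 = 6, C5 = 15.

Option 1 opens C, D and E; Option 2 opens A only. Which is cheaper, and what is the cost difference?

Option 1: {C, D, E}: C1→C 5·19=95, C2→D 4·5=20, C3→C 2·23=46, C4→E 3·6=18, C5→C 2·15=30. Service 209; fixed 72; total 281.
Option 2: {A}: C1→A 2·19=38, C2→A 14·5=70, C3→A 4·23=92, C4→A 12·6=72, C5→A 2·15=30. Service 302; fixed 39; total 341.
Difference: |281 − 341| = 60.

Option 1 is cheaper by 60.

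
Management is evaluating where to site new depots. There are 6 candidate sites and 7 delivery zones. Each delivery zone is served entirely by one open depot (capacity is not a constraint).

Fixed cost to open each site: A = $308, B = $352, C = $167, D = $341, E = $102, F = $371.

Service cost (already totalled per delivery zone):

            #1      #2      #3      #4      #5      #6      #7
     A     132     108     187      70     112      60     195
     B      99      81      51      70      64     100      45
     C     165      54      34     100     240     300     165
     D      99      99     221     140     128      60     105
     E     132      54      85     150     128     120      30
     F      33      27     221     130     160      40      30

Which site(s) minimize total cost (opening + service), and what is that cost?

For any fixed open set, each delivery zone goes to its cheapest open site; total = fixed + service.
{E}: #1→E 132, #2→E 54, #3→E 85, #4→E 150, #5→E 128, #6→E 120, #7→E 30. Service 699; fixed 102; total 801.
{B}: #1→B 99, #2→B 81, #3→B 51, #4→B 70, #5→B 64, #6→B 100, #7→B 45. Service 510; fixed 352; total 862.
{C, E}: service 598 + fixed 269 = 867
{A, B, C, D, E, F}: #1→F 33, #2→F 27, #3→C 34, #4→A 70, #5→B 64, #6→F 40, #7→E 30. Service 298; fixed 1641; total 1939.
No other subset beats 801.

Open E only; minimum total cost 801.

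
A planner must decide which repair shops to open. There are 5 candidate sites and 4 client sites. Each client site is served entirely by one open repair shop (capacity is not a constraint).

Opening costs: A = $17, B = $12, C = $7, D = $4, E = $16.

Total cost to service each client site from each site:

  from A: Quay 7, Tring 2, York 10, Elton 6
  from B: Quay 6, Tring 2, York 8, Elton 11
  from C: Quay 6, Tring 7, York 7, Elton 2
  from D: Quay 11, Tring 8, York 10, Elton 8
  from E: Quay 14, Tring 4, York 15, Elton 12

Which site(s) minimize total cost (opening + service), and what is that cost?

For any fixed open set, each client site goes to its cheapest open site; total = fixed + service.
{C}: Quay→C 6, Tring→C 7, York→C 7, Elton→C 2. Service 22; fixed 7; total 29.
{C, D}: service 22 + fixed 11 = 33
{B, C}: Quay→B 6, Tring→B 2, York→C 7, Elton→C 2. Service 17; fixed 19; total 36.
{A, B, C, D, E}: Quay→B 6, Tring→A 2, York→C 7, Elton→C 2. Service 17; fixed 56; total 73.
No other subset beats 29.

Open C only; minimum total cost 29.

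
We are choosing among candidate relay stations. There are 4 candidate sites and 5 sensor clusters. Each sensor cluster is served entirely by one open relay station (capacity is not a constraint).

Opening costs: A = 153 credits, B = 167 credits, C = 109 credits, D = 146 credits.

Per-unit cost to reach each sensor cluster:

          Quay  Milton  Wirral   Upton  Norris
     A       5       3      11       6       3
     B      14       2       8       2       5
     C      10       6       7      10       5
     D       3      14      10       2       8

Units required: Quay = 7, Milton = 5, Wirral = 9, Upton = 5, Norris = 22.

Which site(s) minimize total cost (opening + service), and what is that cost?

For any fixed open set, each sensor cluster goes to its cheapest open site; total = fixed + service.
{A}: Quay→A 5·7=35, Milton→A 3·5=15, Wirral→A 11·9=99, Upton→A 6·5=30, Norris→A 3·22=66. Service 245; fixed 153; total 398.
{C}: Quay→C 10·7=70, Milton→C 6·5=30, Wirral→C 7·9=63, Upton→C 10·5=50, Norris→C 5·22=110. Service 323; fixed 109; total 432.
{B}: service 300 + fixed 167 = 467
{A, B, C, D}: service 170 + fixed 575 = 745
(All 15 nonempty subsets were checked; A only is lowest.)

Open A only; minimum total cost 398.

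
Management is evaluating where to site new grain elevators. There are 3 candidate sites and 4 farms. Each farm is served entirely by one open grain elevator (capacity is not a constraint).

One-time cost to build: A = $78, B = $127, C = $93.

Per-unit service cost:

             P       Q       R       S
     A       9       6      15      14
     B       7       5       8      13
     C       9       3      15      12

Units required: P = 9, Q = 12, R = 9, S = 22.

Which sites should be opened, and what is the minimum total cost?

Open B only; minimum total cost 608.

For any fixed open set, each farm goes to its cheapest open site; total = fixed + service.
{B}: P→B 7·9=63, Q→B 5·12=60, R→B 8·9=72, S→B 13·22=286. Service 481; fixed 127; total 608.
{C}: P→C 9·9=81, Q→C 3·12=36, R→C 15·9=135, S→C 12·22=264. Service 516; fixed 93; total 609.
{B, C}: service 435 + fixed 220 = 655
{A, B, C}: service 435 + fixed 298 = 733
(All 7 nonempty subsets were checked; B only is lowest.)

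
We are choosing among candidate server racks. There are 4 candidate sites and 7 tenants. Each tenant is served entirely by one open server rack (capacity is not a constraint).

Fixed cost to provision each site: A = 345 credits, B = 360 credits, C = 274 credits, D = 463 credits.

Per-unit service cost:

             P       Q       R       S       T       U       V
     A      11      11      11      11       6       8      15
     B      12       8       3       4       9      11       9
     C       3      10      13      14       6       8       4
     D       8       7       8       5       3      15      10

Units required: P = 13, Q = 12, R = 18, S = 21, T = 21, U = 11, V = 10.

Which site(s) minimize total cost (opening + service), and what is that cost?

Open B only; minimum total cost 1150.

For any fixed open set, each tenant goes to its cheapest open site; total = fixed + service.
{B}: P→B 12·13=156, Q→B 8·12=96, R→B 3·18=54, S→B 4·21=84, T→B 9·21=189, U→B 11·11=121, V→B 9·10=90. Service 790; fixed 360; total 1150.
{B, C}: P→C 3·13=39, Q→B 8·12=96, R→B 3·18=54, S→B 4·21=84, T→C 6·21=126, U→C 8·11=88, V→C 4·10=40. Service 527; fixed 634; total 1161.
{C}: service 941 + fixed 274 = 1215
{A, B, C, D}: P→C 3·13=39, Q→D 7·12=84, R→B 3·18=54, S→B 4·21=84, T→D 3·21=63, U→A 8·11=88, V→C 4·10=40. Service 452; fixed 1442; total 1894.
(All 15 nonempty subsets were checked; B only is lowest.)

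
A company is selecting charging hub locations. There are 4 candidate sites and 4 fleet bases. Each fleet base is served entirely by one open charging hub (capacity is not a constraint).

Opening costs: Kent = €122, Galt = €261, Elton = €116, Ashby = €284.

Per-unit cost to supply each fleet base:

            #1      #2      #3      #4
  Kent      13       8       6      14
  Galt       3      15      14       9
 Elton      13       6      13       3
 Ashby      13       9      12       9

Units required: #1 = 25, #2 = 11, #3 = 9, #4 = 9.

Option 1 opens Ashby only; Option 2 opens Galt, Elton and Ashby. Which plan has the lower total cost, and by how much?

Option 1 is cheaper by 40.

Option 1: {Ashby}: #1→Ashby 13·25=325, #2→Ashby 9·11=99, #3→Ashby 12·9=108, #4→Ashby 9·9=81. Service 613; fixed 284; total 897.
Option 2: {Galt, Elton, Ashby}: #1→Galt 3·25=75, #2→Elton 6·11=66, #3→Ashby 12·9=108, #4→Elton 3·9=27. Service 276; fixed 661; total 937.
Difference: |897 − 937| = 40.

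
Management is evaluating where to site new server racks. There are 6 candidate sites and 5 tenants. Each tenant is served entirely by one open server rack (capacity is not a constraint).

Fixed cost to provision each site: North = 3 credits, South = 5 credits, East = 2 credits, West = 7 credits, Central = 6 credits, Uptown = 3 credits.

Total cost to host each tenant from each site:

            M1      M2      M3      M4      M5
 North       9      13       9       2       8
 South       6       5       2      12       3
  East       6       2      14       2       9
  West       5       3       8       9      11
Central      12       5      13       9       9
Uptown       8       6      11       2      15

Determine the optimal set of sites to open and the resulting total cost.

For any fixed open set, each tenant goes to its cheapest open site; total = fixed + service.
{South, East}: M1→South 6, M2→East 2, M3→South 2, M4→East 2, M5→South 3. Service 15; fixed 7; total 22.
{North, South, East}: service 15 + fixed 10 = 25
{South, East, Uptown}: M1→South 6, M2→East 2, M3→South 2, M4→East 2, M5→South 3. Service 15; fixed 10; total 25.
{North, South, East, West, Central, Uptown}: service 14 + fixed 26 = 40
No other subset beats 22.

Open South and East; minimum total cost 22.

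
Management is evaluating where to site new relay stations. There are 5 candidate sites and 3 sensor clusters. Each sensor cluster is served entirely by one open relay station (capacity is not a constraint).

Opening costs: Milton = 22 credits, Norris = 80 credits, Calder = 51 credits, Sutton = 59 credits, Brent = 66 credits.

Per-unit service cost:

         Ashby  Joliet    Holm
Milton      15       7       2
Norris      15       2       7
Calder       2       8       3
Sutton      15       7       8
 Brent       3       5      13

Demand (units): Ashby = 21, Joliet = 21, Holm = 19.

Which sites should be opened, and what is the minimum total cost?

For any fixed open set, each sensor cluster goes to its cheapest open site; total = fixed + service.
{Norris, Calder}: Ashby→Calder 2·21=42, Joliet→Norris 2·21=42, Holm→Calder 3·19=57. Service 141; fixed 131; total 272.
{Milton, Norris, Calder}: service 122 + fixed 153 = 275
{Milton, Brent}: service 206 + fixed 88 = 294
{Milton, Norris, Calder, Sutton, Brent}: service 122 + fixed 278 = 400
No other subset beats 272.

Open Norris and Calder; minimum total cost 272.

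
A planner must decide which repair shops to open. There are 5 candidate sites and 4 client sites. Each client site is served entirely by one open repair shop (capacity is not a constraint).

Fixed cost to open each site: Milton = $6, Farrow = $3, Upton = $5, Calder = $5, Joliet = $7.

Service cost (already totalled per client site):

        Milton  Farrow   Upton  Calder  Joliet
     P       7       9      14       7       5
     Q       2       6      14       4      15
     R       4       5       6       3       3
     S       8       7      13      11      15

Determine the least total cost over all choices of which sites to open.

For any fixed open set, each client site goes to its cheapest open site; total = fixed + service.
{Milton}: P→Milton 7, Q→Milton 2, R→Milton 4, S→Milton 8. Service 21; fixed 6; total 27.
{Milton, Farrow}: P→Milton 7, Q→Milton 2, R→Milton 4, S→Farrow 7. Service 20; fixed 9; total 29.
{Farrow, Calder}: P→Calder 7, Q→Calder 4, R→Calder 3, S→Farrow 7. Service 21; fixed 8; total 29.
{Milton, Farrow, Upton, Calder, Joliet}: P→Joliet 5, Q→Milton 2, R→Calder 3, S→Farrow 7. Service 17; fixed 26; total 43.
No other subset beats 27.

Minimum total cost: 27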